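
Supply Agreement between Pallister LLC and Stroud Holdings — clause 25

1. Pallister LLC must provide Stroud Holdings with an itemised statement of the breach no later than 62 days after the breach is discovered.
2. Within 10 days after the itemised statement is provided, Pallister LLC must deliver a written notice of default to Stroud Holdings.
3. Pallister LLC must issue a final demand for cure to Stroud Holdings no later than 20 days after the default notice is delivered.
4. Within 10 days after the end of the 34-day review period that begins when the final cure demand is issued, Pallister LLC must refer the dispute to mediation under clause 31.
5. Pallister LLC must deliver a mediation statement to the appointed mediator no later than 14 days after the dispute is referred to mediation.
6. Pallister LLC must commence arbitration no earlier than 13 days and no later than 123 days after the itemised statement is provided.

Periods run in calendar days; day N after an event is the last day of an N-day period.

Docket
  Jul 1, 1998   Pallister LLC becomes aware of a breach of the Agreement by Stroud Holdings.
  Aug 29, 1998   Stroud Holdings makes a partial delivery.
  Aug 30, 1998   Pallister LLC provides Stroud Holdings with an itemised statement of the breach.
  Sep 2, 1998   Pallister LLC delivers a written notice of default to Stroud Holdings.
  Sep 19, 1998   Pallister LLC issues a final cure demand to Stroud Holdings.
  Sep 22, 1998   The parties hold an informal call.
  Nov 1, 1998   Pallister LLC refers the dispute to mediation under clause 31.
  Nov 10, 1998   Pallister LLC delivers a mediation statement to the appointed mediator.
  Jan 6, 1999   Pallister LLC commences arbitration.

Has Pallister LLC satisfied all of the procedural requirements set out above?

Step 1: 62 days after Jul 1, 1998 (when the breach is discovered) is Sep 1, 1998; Aug 30, 1998 is within that limit.
Step 2: 10 days after Aug 30, 1998 (when the itemised statement is provided) is Sep 9, 1998; done Sep 2, 1998 — timely.
Step 3: 20 days after Sep 2, 1998 (when the default notice is delivered) is Sep 22, 1998; completed Sep 19, 1998, before the deadline.
Step 4: 10 days after Oct 23, 1998 (end of the 34-day review period, which began when the final cure demand is issued on Sep 19, 1998) is Nov 2, 1998; done Nov 1, 1998 — timely.
Step 5: 14 days after Nov 1, 1998 (when the dispute is referred to mediation) is Nov 15, 1998; Nov 10, 1998 is within that limit.
Step 6: the window is 13–123 days after Aug 30, 1998 (when the itemised statement is provided), so Sep 12, 1998 through Dec 31, 1998; Jan 6, 1999 is 6 days past the end of the window.

No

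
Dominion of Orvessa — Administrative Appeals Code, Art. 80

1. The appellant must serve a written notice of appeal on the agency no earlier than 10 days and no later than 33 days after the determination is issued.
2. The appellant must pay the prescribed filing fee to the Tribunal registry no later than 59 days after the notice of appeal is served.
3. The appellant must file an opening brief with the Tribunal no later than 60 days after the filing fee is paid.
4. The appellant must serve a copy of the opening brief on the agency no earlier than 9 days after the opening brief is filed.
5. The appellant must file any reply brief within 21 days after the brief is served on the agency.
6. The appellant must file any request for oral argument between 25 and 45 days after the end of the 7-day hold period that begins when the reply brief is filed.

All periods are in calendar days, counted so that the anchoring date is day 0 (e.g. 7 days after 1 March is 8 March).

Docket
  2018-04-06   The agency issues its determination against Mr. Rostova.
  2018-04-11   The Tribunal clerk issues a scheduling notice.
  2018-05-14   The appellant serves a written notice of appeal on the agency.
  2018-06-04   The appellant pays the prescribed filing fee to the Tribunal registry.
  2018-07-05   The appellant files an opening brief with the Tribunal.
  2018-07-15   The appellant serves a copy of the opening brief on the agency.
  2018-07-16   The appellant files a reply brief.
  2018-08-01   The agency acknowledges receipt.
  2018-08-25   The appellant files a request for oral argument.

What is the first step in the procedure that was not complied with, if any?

Step 1: the window is 10–33 days after 2018-04-06 (when the determination is issued), so 2018-04-16 through 2018-05-09; done 2018-05-14 — 5 days after the window closed.
No need to go further; step 1 was not satisfied.

Step 1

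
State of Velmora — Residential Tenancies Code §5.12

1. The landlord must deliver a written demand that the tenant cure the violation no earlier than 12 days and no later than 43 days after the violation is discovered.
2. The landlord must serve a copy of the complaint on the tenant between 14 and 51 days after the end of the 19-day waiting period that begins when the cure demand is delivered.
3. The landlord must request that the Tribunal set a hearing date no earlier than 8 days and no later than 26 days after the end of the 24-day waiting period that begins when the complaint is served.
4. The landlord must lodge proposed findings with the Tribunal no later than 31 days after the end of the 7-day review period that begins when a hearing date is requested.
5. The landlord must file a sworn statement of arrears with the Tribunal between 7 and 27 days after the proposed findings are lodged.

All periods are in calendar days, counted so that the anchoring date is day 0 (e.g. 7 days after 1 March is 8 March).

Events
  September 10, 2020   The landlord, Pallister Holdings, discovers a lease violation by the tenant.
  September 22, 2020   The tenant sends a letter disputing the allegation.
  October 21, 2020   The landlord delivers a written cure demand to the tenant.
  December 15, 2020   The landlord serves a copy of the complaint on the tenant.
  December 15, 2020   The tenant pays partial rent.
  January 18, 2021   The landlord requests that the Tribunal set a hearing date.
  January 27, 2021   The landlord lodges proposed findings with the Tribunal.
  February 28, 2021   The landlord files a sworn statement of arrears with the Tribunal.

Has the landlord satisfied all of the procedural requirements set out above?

No

Step 1: the window is 12–43 days after September 10, 2020 (when the violation is discovered), so September 22, 2020 through October 23, 2020; done October 21, 2020, which is between those dates.
Step 2: the window is 14–51 days after November 9, 2020 (end of the 19-day waiting period, which began when the cure demand is delivered on October 21, 2020), so November 23, 2020 through December 30, 2020; December 15, 2020 falls inside that range.
Step 3: the window is 8–26 days after January 8, 2021 (end of the 24-day waiting period, which began when the complaint is served on December 15, 2020), so January 16, 2021 through February 3, 2021; done January 18, 2021, which is between those dates.
Step 4: 31 days after January 25, 2021 (end of the 7-day review period, which began when a hearing date is requested on January 18, 2021) is February 25, 2021; January 27, 2021 is within that limit.
Step 5: the window is 7–27 days after January 27, 2021 (when the proposed findings are lodged), so February 3, 2021 through February 23, 2021; done February 28, 2021 — 5 days after the window closed.
That is the first point of non-compliance.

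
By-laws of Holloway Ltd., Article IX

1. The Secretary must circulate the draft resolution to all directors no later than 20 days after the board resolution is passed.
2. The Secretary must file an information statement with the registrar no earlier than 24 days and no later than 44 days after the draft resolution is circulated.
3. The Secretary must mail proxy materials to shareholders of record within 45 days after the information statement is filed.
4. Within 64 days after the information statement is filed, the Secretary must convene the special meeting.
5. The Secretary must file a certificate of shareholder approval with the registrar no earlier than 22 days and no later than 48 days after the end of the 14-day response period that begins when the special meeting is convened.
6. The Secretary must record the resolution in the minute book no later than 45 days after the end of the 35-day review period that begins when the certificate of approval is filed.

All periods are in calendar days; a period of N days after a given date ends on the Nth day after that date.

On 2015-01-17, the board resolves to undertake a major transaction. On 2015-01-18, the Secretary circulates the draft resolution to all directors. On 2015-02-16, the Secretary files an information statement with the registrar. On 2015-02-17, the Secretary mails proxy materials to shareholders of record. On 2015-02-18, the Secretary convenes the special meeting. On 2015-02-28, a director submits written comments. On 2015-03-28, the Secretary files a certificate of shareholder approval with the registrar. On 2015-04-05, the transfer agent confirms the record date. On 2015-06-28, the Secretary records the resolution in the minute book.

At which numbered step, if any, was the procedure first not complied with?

(1) due by 2015-01-17 + 20 days = 2015-02-06; done 2015-01-18 — timely.
(2) the permitted window runs from 2015-01-18 + 24 = 2015-02-11 to 2015-01-18 + 44 = 2015-03-03; done 2015-02-16, which is between those dates.
(3) due by 2015-02-16 + 45 days = 2015-04-02; 2015-02-17 is within that limit.
(4) due by 2015-02-16 + 64 days = 2015-04-21; 2015-02-18 is within that limit.
(5) the permitted window runs from 2015-03-04 + 22 = 2015-03-26 to 2015-03-04 + 48 = 2015-04-21; done 2015-03-28, which is between those dates.
(6) due by 2015-05-02 + 45 days = 2015-06-16; done 2015-06-28 — 12 days late.

Step 6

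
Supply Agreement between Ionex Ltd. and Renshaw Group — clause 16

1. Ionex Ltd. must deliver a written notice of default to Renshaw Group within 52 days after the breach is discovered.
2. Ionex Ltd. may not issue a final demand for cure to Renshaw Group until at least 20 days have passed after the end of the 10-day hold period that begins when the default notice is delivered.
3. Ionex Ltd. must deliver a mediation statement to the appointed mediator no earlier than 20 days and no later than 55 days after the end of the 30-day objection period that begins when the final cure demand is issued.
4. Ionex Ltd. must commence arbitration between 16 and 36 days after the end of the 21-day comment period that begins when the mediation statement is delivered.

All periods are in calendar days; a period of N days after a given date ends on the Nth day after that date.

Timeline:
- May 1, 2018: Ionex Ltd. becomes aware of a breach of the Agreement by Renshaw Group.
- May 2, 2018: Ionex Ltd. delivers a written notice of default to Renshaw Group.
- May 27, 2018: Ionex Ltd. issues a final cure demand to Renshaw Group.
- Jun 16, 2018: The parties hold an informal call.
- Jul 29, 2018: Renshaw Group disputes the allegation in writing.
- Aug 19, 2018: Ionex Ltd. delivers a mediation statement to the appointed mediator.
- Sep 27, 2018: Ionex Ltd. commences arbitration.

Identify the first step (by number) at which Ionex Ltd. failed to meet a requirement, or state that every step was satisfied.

Step 1: 52 days after May 1, 2018 (when the breach is discovered) is Jun 22, 2018; May 2, 2018 is within that limit.
Step 2: the earliest permitted date is 20 days after May 12, 2018 (end of the 10-day hold period, which began when the default notice is delivered on May 2, 2018), i.e. Jun 1, 2018; done May 27, 2018 — 5 days too early.

Step 2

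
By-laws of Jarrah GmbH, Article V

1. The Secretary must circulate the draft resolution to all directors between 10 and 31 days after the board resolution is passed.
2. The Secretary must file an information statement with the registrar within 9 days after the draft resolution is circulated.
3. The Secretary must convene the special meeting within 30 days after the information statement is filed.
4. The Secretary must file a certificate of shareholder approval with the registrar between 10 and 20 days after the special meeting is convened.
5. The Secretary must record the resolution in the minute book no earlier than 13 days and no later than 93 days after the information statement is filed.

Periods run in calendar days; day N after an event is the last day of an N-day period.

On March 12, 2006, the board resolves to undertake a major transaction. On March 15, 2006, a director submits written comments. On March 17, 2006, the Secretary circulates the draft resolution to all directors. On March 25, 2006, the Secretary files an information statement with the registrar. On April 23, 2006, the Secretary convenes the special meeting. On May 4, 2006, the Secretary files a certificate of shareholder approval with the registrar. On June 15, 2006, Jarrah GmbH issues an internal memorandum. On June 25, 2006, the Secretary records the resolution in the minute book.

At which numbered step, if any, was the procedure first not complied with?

(1) the permitted window runs from March 12, 2006 + 10 = March 22, 2006 to March 12, 2006 + 31 = April 12, 2006; March 17, 2006 is 5 days too early.

Step 1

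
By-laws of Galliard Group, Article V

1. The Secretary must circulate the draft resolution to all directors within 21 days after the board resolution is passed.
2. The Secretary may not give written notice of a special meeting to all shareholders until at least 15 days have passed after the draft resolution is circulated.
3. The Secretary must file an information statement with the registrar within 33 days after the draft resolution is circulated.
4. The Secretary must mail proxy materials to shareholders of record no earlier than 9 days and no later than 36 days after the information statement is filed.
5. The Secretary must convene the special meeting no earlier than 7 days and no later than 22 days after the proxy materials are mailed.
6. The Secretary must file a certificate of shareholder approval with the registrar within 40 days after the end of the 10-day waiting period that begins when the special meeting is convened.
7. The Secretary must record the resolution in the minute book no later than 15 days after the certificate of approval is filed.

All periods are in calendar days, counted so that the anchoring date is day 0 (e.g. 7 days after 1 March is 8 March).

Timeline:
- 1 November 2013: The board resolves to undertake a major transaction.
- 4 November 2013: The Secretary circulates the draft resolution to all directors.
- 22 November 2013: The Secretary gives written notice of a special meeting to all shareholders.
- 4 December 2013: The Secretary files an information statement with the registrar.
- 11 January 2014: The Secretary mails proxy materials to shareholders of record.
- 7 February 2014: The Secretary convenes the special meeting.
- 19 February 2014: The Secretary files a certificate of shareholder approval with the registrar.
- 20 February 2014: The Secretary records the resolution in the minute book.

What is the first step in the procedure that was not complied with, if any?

(1) due by 1 November 2013 + 21 days = 22 November 2013; completed 4 November 2013, before the deadline.
(2) permitted from 4 November 2013 + 15 days = 19 November 2013 onward; done 22 November 2013, after the minimum wait.
(3) due by 4 November 2013 + 33 days = 7 December 2013; completed 4 December 2013, before the deadline.
(4) the permitted window runs from 4 December 2013 + 9 = 13 December 2013 to 4 December 2013 + 36 = 9 January 2014; done 11 January 2014 — 2 days after the window closed.
No need to go further; step 4 was not satisfied.

Step 4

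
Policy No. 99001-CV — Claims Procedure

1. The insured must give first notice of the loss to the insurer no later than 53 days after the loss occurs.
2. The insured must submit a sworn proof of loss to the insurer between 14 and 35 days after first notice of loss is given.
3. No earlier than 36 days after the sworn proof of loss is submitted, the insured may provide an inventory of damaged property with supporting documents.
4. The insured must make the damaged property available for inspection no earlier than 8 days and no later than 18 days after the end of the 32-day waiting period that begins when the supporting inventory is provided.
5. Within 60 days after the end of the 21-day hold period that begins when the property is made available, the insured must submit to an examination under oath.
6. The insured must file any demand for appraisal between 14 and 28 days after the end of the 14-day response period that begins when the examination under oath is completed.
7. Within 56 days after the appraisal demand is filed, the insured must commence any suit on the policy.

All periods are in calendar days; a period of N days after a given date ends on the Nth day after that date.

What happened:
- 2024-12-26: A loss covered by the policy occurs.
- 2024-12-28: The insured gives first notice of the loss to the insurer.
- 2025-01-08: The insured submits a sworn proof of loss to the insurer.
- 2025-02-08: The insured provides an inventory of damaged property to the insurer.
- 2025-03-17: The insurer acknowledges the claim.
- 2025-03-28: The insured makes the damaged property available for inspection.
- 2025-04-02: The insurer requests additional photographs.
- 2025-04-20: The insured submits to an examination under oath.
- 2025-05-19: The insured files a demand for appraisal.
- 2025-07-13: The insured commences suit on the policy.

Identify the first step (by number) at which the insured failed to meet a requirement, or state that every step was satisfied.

Step 2

(1) due by 2024-12-26 + 53 days = 2025-02-17; done 2024-12-28 — timely.
(2) the permitted window runs from 2024-12-28 + 14 = 2025-01-11 to 2024-12-28 + 35 = 2025-02-01; 2025-01-08 is 3 days too early.
No need to go further; step 2 was not satisfied.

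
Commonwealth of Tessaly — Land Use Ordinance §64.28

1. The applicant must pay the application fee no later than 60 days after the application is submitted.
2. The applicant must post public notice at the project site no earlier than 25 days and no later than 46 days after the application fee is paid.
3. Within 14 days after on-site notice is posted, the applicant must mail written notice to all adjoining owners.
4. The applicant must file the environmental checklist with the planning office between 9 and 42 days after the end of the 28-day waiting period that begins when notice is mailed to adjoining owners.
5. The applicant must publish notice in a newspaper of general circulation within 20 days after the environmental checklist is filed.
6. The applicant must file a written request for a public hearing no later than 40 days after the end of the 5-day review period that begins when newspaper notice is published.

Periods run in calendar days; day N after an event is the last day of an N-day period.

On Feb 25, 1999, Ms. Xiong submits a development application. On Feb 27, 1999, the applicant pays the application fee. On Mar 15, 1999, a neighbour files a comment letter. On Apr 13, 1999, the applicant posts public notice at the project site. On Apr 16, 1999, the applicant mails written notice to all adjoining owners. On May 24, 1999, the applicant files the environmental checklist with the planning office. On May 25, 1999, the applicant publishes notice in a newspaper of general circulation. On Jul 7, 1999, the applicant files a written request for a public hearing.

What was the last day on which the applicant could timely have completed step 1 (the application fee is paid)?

Apr 26, 1999

Step 1 runs from Feb 25, 1999, when the application is submitted. 60 days after Feb 25, 1999 is Apr 26, 1999.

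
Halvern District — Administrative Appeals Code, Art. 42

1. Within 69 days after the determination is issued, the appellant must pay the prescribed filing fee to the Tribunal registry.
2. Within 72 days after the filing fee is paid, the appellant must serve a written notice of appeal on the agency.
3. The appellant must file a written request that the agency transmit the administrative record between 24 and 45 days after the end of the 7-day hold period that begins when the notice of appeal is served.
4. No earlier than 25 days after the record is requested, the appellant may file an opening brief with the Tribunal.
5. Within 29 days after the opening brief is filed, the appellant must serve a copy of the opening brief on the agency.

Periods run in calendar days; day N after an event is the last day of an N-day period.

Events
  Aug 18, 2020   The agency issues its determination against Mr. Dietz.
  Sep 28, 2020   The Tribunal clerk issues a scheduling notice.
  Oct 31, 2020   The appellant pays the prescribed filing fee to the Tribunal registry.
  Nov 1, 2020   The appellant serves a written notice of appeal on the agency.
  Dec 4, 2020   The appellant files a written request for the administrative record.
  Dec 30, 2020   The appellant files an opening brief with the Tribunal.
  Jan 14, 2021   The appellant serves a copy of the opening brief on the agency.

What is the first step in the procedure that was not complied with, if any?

Step 1

Step 1: 69 days after Aug 18, 2020 (when the determination is issued) is Oct 26, 2020; not done until Oct 31, 2020, 5 days after the deadline.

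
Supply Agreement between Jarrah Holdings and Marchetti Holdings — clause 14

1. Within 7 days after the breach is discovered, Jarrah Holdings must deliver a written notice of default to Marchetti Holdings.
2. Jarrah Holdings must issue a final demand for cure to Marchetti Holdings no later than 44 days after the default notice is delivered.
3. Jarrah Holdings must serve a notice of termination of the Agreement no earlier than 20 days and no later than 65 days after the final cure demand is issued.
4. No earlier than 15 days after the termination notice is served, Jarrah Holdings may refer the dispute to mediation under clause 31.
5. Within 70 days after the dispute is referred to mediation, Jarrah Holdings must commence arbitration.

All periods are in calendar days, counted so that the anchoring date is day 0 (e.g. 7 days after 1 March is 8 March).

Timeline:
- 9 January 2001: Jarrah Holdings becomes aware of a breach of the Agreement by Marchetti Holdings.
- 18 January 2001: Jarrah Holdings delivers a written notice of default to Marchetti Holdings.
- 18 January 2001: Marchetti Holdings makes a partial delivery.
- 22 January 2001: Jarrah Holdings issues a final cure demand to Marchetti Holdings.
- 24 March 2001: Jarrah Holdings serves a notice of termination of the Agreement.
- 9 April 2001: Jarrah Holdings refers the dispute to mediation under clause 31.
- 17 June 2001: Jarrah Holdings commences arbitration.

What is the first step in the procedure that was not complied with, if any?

(1) due by 9 January 2001 + 7 days = 16 January 2001; done 18 January 2001 — 2 days late.
That is the first point of non-compliance.

Step 1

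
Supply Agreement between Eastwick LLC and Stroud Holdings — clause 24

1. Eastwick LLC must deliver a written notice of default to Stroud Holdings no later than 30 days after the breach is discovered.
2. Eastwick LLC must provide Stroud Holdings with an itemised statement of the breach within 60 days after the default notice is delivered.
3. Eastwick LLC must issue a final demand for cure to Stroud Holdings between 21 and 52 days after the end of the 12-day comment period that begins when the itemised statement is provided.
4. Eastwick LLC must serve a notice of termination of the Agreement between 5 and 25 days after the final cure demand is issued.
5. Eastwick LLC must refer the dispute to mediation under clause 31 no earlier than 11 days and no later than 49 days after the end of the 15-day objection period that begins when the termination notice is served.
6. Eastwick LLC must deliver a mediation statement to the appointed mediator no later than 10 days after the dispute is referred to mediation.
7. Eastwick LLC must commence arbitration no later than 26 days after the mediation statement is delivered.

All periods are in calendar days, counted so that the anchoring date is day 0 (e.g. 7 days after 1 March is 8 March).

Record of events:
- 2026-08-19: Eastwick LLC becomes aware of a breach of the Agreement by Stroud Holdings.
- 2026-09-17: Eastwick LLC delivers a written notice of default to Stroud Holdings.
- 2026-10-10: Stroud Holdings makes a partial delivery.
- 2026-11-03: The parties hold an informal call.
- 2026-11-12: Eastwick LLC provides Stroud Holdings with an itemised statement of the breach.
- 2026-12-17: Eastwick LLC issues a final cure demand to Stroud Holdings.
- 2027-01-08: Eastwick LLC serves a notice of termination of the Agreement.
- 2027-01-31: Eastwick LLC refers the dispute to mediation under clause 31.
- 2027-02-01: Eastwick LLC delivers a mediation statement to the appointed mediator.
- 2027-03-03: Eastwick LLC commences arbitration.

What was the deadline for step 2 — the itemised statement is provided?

Step 2 runs from 2026-09-17, when the default notice is delivered. 60 days after 2026-09-17 is 2026-11-16.

2026-11-16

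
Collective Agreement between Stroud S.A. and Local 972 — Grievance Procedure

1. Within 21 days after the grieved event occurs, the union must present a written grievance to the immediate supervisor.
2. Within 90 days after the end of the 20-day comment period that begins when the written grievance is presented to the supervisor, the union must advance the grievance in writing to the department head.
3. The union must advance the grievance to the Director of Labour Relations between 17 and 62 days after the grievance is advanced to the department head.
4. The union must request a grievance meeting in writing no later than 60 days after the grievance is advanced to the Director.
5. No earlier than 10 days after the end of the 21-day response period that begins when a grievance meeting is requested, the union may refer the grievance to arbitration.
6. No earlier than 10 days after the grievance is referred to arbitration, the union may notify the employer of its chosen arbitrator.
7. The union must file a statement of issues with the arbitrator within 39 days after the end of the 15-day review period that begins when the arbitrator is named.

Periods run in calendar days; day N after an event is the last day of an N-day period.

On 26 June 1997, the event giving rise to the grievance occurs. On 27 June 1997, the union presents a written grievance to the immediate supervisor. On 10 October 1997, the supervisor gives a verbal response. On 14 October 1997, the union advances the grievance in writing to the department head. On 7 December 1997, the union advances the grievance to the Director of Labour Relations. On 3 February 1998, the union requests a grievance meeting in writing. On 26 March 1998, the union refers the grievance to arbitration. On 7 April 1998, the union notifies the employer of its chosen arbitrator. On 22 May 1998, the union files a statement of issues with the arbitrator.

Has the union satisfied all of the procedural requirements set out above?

Yes

Step 1: 21 days after 26 June 1997 (when the grieved event occurs) is 17 July 1997; 27 June 1997 is within that limit.
Step 2: 90 days after 17 July 1997 (end of the 20-day comment period, which began when the written grievance is presented to the supervisor on 27 June 1997) is 15 October 1997; completed 14 October 1997, before the deadline.
Step 3: the window is 17–62 days after 14 October 1997 (when the grievance is advanced to the department head), so 31 October 1997 through 15 December 1997; done 7 December 1997, which is between those dates.
Step 4: 60 days after 7 December 1997 (when the grievance is advanced to the Director) is 5 February 1998; completed 3 February 1998, before the deadline.
Step 5: the earliest permitted date is 10 days after 24 February 1998 (end of the 21-day response period, which began when a grievance meeting is requested on 3 February 1998), i.e. 6 March 1998; 26 March 1998 is on or after that date.
Step 6: the earliest permitted date is 10 days after 26 March 1998 (when the grievance is referred to arbitration), i.e. 5 April 1998; done 7 April 1998 — permitted.
Step 7: 39 days after 22 April 1998 (end of the 15-day review period, which began when the arbitrator is named on 7 April 1998) is 31 May 1998; 22 May 1998 is within that limit.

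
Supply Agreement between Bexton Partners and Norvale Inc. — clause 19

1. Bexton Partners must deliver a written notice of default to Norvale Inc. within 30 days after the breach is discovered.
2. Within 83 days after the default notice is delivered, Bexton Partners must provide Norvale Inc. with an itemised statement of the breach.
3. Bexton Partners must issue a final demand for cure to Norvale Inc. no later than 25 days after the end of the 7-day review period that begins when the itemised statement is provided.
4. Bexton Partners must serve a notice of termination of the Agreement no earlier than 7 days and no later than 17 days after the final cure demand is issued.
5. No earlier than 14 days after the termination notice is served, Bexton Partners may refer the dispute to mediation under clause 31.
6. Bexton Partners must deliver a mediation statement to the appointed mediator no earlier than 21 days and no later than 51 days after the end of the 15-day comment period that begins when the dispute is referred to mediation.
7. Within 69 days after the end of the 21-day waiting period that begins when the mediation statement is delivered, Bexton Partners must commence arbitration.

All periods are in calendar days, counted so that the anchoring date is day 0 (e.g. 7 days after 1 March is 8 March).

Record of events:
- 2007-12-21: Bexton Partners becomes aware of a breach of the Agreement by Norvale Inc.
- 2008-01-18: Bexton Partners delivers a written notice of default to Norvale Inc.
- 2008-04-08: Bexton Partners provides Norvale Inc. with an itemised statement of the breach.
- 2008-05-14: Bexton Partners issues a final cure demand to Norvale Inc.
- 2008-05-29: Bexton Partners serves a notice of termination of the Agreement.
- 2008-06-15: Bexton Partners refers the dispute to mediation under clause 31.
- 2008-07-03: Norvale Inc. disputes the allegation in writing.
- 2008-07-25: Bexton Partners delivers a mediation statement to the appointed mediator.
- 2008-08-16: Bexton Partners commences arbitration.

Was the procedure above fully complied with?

No

Step 1: 30 days after 2007-12-21 (when the breach is discovered) is 2008-01-20; done 2008-01-18 — timely.
Step 2: 83 days after 2008-01-18 (when the default notice is delivered) is 2008-04-10; 2008-04-08 is within that limit.
Step 3: 25 days after 2008-04-15 (end of the 7-day review period, which began when the itemised statement is provided on 2008-04-08) is 2008-05-10; not done until 2008-05-14, 4 days after the deadline.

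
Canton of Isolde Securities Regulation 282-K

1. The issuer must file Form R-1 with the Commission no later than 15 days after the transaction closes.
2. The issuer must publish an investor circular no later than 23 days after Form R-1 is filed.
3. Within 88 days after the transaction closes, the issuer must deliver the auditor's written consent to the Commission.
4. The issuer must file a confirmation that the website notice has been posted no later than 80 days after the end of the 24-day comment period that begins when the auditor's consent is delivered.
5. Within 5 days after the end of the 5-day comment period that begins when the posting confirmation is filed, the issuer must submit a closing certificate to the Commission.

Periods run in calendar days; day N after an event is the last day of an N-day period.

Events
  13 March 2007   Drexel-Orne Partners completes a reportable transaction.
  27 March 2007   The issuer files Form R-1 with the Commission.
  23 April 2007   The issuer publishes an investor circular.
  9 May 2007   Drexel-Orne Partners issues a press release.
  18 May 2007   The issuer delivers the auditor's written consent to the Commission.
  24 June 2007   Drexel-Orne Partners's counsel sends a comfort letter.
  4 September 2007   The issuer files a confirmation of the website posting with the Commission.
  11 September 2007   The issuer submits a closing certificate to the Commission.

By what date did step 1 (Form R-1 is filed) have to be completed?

28 March 2007

Step 1 runs from 13 March 2007, when the transaction closes. 15 days after 13 March 2007 is 28 March 2007.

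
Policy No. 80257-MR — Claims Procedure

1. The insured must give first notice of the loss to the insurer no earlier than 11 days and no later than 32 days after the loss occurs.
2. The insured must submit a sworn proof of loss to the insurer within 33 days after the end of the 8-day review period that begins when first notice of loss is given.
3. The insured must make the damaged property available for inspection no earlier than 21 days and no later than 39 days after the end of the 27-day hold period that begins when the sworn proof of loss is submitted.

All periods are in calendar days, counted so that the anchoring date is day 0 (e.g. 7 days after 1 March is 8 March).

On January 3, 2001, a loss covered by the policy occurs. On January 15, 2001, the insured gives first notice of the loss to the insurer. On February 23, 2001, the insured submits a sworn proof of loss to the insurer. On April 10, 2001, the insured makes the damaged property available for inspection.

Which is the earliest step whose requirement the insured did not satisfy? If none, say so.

Step 3

(1) the permitted window runs from January 3, 2001 + 11 = January 14, 2001 to January 3, 2001 + 32 = February 4, 2001; done January 15, 2001 — within the window.
(2) due by January 23, 2001 + 33 days = February 25, 2001; February 23, 2001 is within that limit.
(3) the permitted window runs from March 22, 2001 + 21 = April 12, 2001 to March 22, 2001 + 39 = April 30, 2001; done April 10, 2001 — 2 days before the window opened.
That is the first point of non-compliance.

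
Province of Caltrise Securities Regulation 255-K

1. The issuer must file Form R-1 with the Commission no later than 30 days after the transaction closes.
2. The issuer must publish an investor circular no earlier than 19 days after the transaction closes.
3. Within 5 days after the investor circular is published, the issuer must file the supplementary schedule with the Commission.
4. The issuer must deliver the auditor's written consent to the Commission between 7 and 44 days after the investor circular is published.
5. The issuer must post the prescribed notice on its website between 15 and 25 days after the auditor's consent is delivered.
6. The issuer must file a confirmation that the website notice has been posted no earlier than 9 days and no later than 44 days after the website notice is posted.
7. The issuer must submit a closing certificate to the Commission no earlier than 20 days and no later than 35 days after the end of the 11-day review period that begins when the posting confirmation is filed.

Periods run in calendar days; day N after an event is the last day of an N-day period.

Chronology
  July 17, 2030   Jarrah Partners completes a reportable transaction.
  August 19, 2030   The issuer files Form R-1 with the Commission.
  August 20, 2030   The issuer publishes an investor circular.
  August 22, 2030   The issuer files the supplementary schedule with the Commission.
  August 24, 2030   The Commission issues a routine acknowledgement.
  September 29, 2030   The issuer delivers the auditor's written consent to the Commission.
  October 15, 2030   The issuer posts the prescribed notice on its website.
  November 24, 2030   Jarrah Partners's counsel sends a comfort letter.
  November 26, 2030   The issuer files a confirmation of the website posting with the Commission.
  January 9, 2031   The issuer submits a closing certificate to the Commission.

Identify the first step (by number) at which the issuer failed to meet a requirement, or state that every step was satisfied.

Step 1

Step 1: 30 days after July 17, 2030 (when the transaction closes) is August 16, 2030; not done until August 19, 2030, 3 days after the deadline.
The analysis stops there.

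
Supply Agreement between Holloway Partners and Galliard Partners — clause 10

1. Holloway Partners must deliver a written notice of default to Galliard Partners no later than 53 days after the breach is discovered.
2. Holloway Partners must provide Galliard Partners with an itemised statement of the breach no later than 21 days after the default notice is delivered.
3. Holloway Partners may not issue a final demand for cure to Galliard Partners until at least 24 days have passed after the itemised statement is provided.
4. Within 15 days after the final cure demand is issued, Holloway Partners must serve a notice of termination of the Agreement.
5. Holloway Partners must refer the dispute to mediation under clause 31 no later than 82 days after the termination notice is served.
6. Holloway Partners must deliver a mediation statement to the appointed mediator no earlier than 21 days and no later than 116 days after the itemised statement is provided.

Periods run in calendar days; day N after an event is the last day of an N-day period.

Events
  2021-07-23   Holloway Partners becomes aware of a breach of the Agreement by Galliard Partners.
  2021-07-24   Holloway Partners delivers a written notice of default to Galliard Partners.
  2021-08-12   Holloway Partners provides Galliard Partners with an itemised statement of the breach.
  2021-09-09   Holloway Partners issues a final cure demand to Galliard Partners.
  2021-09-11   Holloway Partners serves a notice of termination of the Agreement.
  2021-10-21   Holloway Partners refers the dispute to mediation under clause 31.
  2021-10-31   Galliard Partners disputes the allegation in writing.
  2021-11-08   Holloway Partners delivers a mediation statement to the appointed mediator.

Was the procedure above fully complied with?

(1) due by 2021-07-23 + 53 days = 2021-09-14; completed 2021-07-24, before the deadline.
(2) due by 2021-07-24 + 21 days = 2021-08-14; done 2021-08-12 — timely.
(3) permitted from 2021-08-12 + 24 days = 2021-09-05 onward; done 2021-09-09, after the minimum wait.
(4) due by 2021-09-09 + 15 days = 2021-09-24; completed 2021-09-11, before the deadline.
(5) due by 2021-09-11 + 82 days = 2021-12-02; completed 2021-10-21, before the deadline.
(6) the permitted window runs from 2021-08-12 + 21 = 2021-09-02 to 2021-08-12 + 116 = 2021-12-06; done 2021-11-08, which is between those dates.

Yes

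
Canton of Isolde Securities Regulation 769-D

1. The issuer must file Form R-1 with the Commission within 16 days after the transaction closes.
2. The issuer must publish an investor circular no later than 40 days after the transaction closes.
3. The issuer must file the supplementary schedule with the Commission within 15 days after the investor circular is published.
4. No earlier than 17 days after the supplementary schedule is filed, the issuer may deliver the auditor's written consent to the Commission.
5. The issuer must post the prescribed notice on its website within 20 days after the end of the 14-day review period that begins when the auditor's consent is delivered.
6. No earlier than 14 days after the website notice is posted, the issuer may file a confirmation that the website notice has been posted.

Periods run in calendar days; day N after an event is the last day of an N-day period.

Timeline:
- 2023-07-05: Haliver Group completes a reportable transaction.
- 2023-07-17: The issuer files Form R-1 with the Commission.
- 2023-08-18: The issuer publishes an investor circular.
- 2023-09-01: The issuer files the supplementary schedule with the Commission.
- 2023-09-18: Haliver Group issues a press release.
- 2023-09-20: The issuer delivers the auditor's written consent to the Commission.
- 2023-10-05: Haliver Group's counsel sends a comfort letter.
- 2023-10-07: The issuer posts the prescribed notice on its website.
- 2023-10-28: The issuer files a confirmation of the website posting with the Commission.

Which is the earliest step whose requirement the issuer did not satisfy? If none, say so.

Step 2

Step 1: 16 days after 2023-07-05 (when the transaction closes) is 2023-07-21; completed 2023-07-17, before the deadline.
Step 2: 40 days after 2023-07-05 (when the transaction closes) is 2023-08-14; done 2023-08-18 — 4 days late.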